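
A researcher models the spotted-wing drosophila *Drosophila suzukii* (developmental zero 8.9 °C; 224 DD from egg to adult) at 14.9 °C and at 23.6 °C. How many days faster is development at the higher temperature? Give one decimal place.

22.1 days

At 14.9 °C: 224 / (14.9 − 8.9) = 224 / 6.0 = 37.333 d.
At 23.6 °C: 224 / (23.6 − 8.9) = 224 / 14.7 = 15.238 d.
Difference = |37.333 − 15.238| = 22.095 ≈ 22.1 days.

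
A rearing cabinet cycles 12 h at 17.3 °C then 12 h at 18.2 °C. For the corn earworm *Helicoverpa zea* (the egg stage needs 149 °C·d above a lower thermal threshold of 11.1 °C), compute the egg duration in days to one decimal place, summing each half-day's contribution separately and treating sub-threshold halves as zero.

22.4 days

Day half: max(0, 17.3 − 11.1) × 0.5 = 6.2 × 0.5 = 3.10 DD.
Night half: max(0, 18.2 − 11.1) × 0.5 = 7.1 × 0.5 = 3.55 DD.
Per 24 h: 6.65 DD/day.
Duration = 149 / 6.65 = 22.406 ≈ 22.4 days.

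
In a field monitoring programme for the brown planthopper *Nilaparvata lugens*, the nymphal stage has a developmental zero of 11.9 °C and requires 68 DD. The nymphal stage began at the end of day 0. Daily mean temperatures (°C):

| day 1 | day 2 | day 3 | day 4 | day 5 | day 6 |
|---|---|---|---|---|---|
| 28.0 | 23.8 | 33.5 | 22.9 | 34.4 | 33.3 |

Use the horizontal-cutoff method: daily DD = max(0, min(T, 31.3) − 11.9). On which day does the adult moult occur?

Daily DD above 11.9 °C (capped at 19.4): 16.1, 11.9, 19.4, 11.0, 19.4, 19.4.
Cumulative: 16.1, 28.0, 47.4, 58.4, 77.8, 97.2.
The total first reaches 68 DD on day 5.

day 5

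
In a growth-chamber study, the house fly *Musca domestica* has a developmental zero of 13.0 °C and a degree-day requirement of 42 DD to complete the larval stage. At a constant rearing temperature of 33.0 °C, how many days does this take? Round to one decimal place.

2.1 days

Daily accumulation = 33.0 − 13.0 = 20.0 DD/day.
Duration = 42 / 20.0 = 2.100 ≈ 2.1 days.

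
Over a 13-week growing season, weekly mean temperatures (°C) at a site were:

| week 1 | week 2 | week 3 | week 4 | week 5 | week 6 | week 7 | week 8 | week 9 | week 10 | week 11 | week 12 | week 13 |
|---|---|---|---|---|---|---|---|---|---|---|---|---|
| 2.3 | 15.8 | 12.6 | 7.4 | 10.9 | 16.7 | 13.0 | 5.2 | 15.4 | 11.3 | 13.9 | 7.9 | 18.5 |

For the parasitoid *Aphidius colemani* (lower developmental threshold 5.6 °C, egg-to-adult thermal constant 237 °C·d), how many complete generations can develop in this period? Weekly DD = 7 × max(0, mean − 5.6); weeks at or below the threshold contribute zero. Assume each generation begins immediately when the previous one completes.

Weekly DD (7 × max(0, T̄ − 5.6)): 0.0, 71.4, 49.0, 12.6, 37.1, 77.7, 51.8, 0.0, 68.6, 39.9, 58.1, 16.1, 90.3.
Season total = 572.6 DD.
Complete generations = ⌊572.6 / 237⌋ = 2.

2 generations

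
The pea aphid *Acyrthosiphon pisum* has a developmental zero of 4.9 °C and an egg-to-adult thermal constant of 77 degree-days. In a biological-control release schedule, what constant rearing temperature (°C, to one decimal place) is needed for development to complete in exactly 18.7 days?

Required daily accumulation = 77 / 18.7 = 4.118 DD/day.
T = T_base + 4.118 = 4.9 + 4.118 = 9.018 ≈ 9.0 °C.

9.0 °C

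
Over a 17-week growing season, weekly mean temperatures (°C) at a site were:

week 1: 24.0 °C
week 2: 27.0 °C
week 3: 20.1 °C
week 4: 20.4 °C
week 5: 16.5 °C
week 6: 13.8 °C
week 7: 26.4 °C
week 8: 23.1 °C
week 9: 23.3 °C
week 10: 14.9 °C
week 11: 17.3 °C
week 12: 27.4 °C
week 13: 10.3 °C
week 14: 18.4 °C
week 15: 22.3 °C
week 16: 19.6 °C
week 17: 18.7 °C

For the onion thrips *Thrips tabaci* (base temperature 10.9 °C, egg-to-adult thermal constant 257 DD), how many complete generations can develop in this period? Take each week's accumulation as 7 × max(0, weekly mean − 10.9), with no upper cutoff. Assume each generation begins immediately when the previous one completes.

4 generations

Weekly DD (7 × max(0, T̄ − 10.9)): 91.7, 112.7, 64.4, 66.5, 39.2, 20.3, 108.5, 85.4, 86.8, 28.0, 44.8, 115.5, 0.0, 52.5, 79.8, 60.9, 54.6.
Season total = 1111.6 DD.
Complete generations = ⌊1111.6 / 257⌋ = 4.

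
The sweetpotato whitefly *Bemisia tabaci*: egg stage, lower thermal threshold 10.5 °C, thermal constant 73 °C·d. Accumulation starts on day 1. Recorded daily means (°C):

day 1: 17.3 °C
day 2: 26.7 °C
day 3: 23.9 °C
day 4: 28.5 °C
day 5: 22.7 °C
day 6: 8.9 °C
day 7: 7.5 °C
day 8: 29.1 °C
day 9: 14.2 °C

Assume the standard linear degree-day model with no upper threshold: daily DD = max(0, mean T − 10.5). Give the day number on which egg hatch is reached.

Daily DD above 10.5 °C: 6.8, 16.2, 13.4, 18.0, 12.2, 0.0, 0.0, 18.6, 3.7.
Cumulative: 6.8, 23.0, 36.4, 54.4, 66.6, 66.6, 66.6, 85.2, 88.9.
The total first reaches 73 DD on day 8.

day 8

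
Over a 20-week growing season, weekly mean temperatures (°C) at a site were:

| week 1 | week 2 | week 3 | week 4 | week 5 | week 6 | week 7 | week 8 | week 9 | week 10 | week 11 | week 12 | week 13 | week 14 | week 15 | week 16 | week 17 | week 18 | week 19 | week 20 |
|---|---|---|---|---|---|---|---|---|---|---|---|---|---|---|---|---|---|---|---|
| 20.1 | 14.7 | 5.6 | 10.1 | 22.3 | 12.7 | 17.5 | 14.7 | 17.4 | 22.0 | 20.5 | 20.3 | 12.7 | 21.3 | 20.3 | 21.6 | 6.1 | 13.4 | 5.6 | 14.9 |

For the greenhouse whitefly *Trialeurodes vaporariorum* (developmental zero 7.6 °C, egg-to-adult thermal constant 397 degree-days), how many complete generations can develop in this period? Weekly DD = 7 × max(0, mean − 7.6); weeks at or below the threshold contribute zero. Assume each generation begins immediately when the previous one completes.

Weekly DD (7 × max(0, T̄ − 7.6)): 87.5, 49.7, 0.0, 17.5, 102.9, 35.7, 69.3, 49.7, 68.6, 100.8, 90.3, 88.9, 35.7, 95.9, 88.9, 98.0, 0.0, 40.6, 0.0, 51.1.
Season total = 1171.1 DD.
Complete generations = ⌊1171.1 / 397⌋ = 2.

2 generations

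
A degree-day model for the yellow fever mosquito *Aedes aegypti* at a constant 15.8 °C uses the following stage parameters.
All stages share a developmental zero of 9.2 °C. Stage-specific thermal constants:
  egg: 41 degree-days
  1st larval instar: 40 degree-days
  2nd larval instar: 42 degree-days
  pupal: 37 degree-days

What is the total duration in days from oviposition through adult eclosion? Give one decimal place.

24.2 days

Daily accumulation at 15.8 °C = 15.8 − 9.2 = 6.6 DD/day.
Total K = 41 + 40 + 42 + 37 = 160 DD.
Total duration = 160 / 6.6 = 24.242 ≈ 24.2 days.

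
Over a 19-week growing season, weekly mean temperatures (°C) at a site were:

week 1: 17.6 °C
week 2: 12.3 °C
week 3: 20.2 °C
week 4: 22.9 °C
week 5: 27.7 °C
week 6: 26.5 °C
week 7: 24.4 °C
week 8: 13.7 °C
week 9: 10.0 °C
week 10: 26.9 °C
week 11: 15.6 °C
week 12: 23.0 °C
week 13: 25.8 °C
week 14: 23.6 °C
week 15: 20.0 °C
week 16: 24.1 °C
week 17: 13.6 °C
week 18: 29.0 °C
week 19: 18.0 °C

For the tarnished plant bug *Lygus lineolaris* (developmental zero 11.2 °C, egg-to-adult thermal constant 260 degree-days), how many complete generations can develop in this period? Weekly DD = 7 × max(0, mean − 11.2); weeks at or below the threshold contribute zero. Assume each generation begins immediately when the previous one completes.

Weekly DD (7 × max(0, T̄ − 11.2)): 44.8, 7.7, 63.0, 81.9, 115.5, 107.1, 92.4, 17.5, 0.0, 109.9, 30.8, 82.6, 102.2, 86.8, 61.6, 90.3, 16.8, 124.6, 47.6.
Season total = 1283.1 DD.
Complete generations = ⌊1283.1 / 260⌋ = 4.

4 generations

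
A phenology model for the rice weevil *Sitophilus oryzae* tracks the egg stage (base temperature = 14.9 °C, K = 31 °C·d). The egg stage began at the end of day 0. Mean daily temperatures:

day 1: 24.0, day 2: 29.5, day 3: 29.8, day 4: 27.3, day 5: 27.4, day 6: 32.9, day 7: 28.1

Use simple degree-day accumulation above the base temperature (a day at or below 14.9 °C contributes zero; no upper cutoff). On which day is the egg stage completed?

day 3

Daily DD above 14.9 °C: 9.1, 14.6, 14.9, 12.4, 12.5, 18.0, 13.2.
Cumulative: 9.1, 23.7, 38.6, 51.0, 63.5, 81.5, 94.7.
The total first reaches 31 DD on day 3.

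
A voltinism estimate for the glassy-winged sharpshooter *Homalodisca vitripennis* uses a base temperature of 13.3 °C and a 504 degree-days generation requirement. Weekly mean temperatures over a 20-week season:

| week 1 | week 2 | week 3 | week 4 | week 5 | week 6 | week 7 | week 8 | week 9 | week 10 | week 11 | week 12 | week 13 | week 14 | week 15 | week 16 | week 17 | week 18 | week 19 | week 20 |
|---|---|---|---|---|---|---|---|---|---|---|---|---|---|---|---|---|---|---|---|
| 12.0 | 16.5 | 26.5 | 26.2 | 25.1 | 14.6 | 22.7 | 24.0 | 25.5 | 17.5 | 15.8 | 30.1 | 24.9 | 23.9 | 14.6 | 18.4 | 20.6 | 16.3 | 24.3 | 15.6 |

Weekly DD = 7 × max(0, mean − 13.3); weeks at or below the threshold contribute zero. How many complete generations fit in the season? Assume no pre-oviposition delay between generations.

Weekly DD (7 × max(0, T̄ − 13.3)): 0.0, 22.4, 92.4, 90.3, 82.6, 9.1, 65.8, 74.9, 85.4, 29.4, 17.5, 117.6, 81.2, 74.2, 9.1, 35.7, 51.1, 21.0, 77.0, 16.1.
Season total = 1052.8 DD.
Complete generations = ⌊1052.8 / 504⌋ = 2.

2 generations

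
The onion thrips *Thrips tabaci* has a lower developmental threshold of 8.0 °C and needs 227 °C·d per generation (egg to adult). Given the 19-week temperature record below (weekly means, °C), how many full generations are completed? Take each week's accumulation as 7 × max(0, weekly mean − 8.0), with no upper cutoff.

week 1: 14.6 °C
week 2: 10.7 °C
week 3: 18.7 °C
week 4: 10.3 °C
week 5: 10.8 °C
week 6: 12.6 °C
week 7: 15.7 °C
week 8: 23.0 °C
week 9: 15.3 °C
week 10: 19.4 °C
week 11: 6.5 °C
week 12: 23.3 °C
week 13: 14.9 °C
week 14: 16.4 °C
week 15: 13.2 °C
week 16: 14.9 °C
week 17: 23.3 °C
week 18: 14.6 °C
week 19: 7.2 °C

Weekly DD (7 × max(0, T̄ − 8.0)): 46.2, 18.9, 74.9, 16.1, 19.6, 32.2, 53.9, 105.0, 51.1, 79.8, 0.0, 107.1, 48.3, 58.8, 36.4, 48.3, 107.1, 46.2, 0.0.
Season total = 949.9 DD.
Complete generations = ⌊949.9 / 227⌋ = 4.

4 generations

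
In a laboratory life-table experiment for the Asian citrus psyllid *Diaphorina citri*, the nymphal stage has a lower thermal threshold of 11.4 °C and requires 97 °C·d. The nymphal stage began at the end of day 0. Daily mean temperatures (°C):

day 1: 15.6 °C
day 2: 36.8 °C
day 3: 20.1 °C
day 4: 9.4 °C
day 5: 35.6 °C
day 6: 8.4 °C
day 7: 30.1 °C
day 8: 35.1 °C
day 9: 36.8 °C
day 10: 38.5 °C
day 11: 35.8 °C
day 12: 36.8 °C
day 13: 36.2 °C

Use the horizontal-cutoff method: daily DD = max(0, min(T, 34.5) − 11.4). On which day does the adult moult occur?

Daily DD above 11.4 °C (capped at 23.1): 4.2, 23.1, 8.7, 0.0, 23.1, 0.0, 18.7, 23.1, 23.1, 23.1, 23.1, 23.1, 23.1.
Cumulative: 4.2, 27.3, 36.0, 36.0, 59.1, 59.1, 77.8, 100.9, 124.0, 147.1, 170.2, 193.3, 216.4.
The total first reaches 97 DD on day 8.

day 8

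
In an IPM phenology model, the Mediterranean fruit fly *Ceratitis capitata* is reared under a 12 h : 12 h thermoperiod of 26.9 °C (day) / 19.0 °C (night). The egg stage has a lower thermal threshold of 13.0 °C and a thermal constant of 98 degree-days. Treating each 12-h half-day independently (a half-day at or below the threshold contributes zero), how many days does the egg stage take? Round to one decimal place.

Day half: max(0, 26.9 − 13.0) × 0.5 = 13.9 × 0.5 = 6.95 DD.
Night half: max(0, 19.0 − 13.0) × 0.5 = 6.0 × 0.5 = 3.00 DD.
Per 24 h: 9.95 DD/day.
Duration = 98 / 9.95 = 9.849 ≈ 9.8 days.

9.8 days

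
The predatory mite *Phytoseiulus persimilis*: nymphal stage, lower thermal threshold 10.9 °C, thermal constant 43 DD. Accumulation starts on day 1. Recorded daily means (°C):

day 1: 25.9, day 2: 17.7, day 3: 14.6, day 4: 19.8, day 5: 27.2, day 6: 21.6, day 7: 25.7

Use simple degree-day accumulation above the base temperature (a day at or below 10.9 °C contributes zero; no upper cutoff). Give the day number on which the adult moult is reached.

day 5

Daily DD above 10.9 °C: 15.0, 6.8, 3.7, 8.9, 16.3, 10.7, 14.8.
Cumulative: 15.0, 21.8, 25.5, 34.4, 50.7, 61.4, 76.2.
The total first reaches 43 DD on day 5.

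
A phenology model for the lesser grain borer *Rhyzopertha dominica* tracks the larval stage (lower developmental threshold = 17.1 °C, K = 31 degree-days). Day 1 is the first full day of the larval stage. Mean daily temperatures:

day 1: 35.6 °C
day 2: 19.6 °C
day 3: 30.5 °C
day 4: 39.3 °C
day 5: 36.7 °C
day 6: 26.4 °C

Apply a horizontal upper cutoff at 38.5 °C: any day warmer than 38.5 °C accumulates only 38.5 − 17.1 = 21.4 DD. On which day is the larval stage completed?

Daily DD above 17.1 °C (capped at 21.4): 18.5, 2.5, 13.4, 21.4, 19.6, 9.3.
Cumulative: 18.5, 21.0, 34.4, 55.8, 75.4, 84.7.
The total first reaches 31 DD on day 3.

day 3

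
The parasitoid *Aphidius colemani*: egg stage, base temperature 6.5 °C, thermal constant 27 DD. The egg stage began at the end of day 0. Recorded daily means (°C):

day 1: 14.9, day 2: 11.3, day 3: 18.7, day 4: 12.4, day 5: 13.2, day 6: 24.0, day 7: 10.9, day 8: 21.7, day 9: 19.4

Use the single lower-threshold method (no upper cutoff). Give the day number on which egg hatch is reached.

Daily DD above 6.5 °C: 8.4, 4.8, 12.2, 5.9, 6.7, 17.5, 4.4, 15.2, 12.9.
Cumulative: 8.4, 13.2, 25.4, 31.3, 38.0, 55.5, 59.9, 75.1, 88.0.
The total first reaches 27 DD on day 4.

day 4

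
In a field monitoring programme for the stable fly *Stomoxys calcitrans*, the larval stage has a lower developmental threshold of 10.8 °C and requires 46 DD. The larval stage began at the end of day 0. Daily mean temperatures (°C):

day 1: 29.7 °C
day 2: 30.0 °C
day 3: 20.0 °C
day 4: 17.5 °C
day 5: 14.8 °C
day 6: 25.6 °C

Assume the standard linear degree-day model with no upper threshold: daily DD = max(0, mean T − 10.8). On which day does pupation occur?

Daily DD above 10.8 °C: 18.9, 19.2, 9.2, 6.7, 4.0, 14.8.
Cumulative: 18.9, 38.1, 47.3, 54.0, 58.0, 72.8.
The total first reaches 46 DD on day 3.

day 3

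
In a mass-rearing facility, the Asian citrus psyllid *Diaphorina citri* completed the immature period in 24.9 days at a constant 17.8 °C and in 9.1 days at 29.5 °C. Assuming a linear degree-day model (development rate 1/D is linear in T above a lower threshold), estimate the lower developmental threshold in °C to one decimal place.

Equal thermal constants: D₁(T₁ − T_b) = D₂(T₂ − T_b).
24.9·(17.8 − T_b) = 9.1·(29.5 − T_b)
T_b = (24.9·17.8 − 9.1·29.5) / (24.9 − 9.1) = 174.77 / 15.8 = 11.061 °C ≈ 11.1 °C.

11.1 °C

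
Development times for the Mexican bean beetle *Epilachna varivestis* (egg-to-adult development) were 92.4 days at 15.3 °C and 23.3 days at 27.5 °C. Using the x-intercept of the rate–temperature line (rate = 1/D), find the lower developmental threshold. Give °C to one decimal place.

Linear rate model ⇒ the product D·(T − T_b) is constant across temperatures.
92.4·(15.3 − T_b) = 23.3·(27.5 − T_b)
T_b = (92.4·15.3 − 23.3·27.5) / (92.4 − 23.3) = 772.97 / 69.1 = 11.186 °C ≈ 11.2 °C.

11.2 °C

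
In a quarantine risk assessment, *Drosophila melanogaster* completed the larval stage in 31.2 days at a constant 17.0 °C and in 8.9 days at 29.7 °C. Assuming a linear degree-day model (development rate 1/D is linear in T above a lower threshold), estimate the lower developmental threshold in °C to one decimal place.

11.9 °C

Under the model K = D·(T − T_b), so D₁·(T₁ − T_b) = D₂·(T₂ − T_b).
31.2·(17.0 − T_b) = 8.9·(29.7 − T_b)
T_b = (31.2·17.0 − 8.9·29.7) / (31.2 − 8.9) = 266.07 / 22.3 = 11.931 °C ≈ 11.9 °C.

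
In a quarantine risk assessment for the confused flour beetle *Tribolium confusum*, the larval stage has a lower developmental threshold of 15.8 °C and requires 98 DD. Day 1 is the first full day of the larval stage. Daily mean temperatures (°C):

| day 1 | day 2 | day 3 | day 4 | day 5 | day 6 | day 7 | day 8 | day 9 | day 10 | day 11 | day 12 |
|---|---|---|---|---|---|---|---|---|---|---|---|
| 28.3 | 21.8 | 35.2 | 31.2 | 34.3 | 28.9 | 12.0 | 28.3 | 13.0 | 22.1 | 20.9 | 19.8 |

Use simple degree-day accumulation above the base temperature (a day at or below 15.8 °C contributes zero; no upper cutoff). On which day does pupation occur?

Daily DD above 15.8 °C: 12.5, 6.0, 19.4, 15.4, 18.5, 13.1, 0.0, 12.5, 0.0, 6.3, 5.1, 4.0.
Cumulative: 12.5, 18.5, 37.9, 53.3, 71.8, 84.9, 84.9, 97.4, 97.4, 103.7, 108.8, 112.8.
The total first reaches 98 DD on day 10.

day 10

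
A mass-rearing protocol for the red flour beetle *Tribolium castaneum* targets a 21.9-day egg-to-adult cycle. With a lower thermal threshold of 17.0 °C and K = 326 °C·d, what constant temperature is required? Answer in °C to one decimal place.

31.9 °C

Required daily accumulation = 326 / 21.9 = 14.886 DD/day.
T = T_base + 14.886 = 17.0 + 14.886 = 31.886 ≈ 31.9 °C.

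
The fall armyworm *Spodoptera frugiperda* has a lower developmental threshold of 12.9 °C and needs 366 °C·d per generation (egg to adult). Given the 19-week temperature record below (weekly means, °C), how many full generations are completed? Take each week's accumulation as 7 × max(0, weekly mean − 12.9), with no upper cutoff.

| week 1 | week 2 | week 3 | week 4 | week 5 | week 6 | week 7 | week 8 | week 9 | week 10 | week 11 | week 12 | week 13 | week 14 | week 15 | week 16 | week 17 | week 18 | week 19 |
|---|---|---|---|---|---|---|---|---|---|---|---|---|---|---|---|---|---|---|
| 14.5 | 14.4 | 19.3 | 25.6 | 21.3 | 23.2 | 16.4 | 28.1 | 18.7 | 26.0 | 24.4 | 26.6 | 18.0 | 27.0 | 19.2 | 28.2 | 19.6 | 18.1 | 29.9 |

3 generations

Weekly DD (7 × max(0, T̄ − 12.9)): 11.2, 10.5, 44.8, 88.9, 58.8, 72.1, 24.5, 106.4, 40.6, 91.7, 80.5, 95.9, 35.7, 98.7, 44.1, 107.1, 46.9, 36.4, 119.0.
Season total = 1213.8 DD.
Complete generations = ⌊1213.8 / 366⌋ = 3.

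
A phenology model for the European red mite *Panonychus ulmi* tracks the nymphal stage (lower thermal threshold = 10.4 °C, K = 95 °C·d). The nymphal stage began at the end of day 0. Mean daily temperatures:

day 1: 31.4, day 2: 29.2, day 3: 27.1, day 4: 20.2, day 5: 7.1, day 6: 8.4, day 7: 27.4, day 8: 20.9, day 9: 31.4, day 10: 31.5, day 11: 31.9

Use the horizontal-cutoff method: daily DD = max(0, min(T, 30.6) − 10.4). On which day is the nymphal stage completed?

day 9

Daily DD above 10.4 °C (capped at 20.2): 20.2, 18.8, 16.7, 9.8, 0.0, 0.0, 17.0, 10.5, 20.2, 20.2, 20.2.
Cumulative: 20.2, 39.0, 55.7, 65.5, 65.5, 65.5, 82.5, 93.0, 113.2, 133.4, 153.6.
The total first reaches 95 DD on day 9.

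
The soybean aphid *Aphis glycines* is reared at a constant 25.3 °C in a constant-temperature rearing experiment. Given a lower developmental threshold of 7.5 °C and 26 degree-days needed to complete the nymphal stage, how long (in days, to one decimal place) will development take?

1.5 days

Daily accumulation = 25.3 − 7.5 = 17.8 DD/day.
Duration = 26 / 17.8 = 1.461 ≈ 1.5 days.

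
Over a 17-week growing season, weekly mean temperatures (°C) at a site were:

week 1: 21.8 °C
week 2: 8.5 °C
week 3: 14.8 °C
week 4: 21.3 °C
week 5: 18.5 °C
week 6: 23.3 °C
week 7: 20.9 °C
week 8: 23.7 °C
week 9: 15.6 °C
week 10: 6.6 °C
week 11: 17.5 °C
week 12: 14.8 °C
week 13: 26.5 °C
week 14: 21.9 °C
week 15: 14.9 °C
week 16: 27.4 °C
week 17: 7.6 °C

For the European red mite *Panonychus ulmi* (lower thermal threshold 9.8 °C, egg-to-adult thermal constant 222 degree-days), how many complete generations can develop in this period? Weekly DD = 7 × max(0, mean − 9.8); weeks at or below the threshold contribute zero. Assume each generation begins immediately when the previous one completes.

Weekly DD (7 × max(0, T̄ − 9.8)): 84.0, 0.0, 35.0, 80.5, 60.9, 94.5, 77.7, 97.3, 40.6, 0.0, 53.9, 35.0, 116.9, 84.7, 35.7, 123.2, 0.0.
Season total = 1019.9 DD.
Complete generations = ⌊1019.9 / 222⌋ = 4.

4 generations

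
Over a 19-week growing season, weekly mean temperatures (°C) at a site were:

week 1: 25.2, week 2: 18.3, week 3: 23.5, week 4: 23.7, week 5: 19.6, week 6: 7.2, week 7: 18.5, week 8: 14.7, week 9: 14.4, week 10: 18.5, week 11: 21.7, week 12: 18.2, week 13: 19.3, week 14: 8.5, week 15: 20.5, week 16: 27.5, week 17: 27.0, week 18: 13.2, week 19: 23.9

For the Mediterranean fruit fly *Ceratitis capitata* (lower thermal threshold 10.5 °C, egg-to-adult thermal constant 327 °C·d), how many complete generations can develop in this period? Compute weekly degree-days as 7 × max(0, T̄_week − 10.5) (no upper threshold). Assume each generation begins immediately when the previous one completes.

3 generations

Weekly DD (7 × max(0, T̄ − 10.5)): 102.9, 54.6, 91.0, 92.4, 63.7, 0.0, 56.0, 29.4, 27.3, 56.0, 78.4, 53.9, 61.6, 0.0, 70.0, 119.0, 115.5, 18.9, 93.8.
Season total = 1184.4 DD.
Complete generations = ⌊1184.4 / 327⌋ = 3.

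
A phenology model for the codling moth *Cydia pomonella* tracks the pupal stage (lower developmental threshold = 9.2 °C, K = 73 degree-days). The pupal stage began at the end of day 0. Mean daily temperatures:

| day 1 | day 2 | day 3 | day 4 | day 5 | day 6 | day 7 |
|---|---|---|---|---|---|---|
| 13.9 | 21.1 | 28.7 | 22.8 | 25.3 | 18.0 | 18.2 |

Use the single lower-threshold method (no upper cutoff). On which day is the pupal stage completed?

Daily DD above 9.2 °C: 4.7, 11.9, 19.5, 13.6, 16.1, 8.8, 9.0.
Cumulative: 4.7, 16.6, 36.1, 49.7, 65.8, 74.6, 83.6.
The total first reaches 73 DD on day 6.

day 6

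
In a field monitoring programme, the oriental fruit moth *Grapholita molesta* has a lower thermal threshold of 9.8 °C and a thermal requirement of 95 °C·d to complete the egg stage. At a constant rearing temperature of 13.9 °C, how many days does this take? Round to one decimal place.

23.2 days

Daily accumulation = 13.9 − 9.8 = 4.1 DD/day.
Duration = 95 / 4.1 = 23.171 ≈ 23.2 days.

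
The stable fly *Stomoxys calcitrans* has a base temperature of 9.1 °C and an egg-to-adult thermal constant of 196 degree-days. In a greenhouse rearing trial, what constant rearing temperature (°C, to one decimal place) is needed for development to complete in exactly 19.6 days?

19.1 °C

Required daily accumulation = 196 / 19.6 = 10.000 DD/day.
T = T_base + 10.000 = 9.1 + 10.000 = 19.100 ≈ 19.1 °C.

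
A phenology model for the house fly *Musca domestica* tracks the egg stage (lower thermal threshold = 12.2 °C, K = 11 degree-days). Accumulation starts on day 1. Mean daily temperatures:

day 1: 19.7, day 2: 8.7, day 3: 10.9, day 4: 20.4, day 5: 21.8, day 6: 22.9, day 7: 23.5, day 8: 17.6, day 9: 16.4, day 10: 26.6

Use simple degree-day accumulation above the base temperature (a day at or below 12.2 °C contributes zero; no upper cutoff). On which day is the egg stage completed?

Daily DD above 12.2 °C: 7.5, 0.0, 0.0, 8.2, 9.6, 10.7, 11.3, 5.4, 4.2, 14.4.
Cumulative: 7.5, 7.5, 7.5, 15.7, 25.3, 36.0, 47.3, 52.7, 56.9, 71.3.
The total first reaches 11 DD on day 4.

day 4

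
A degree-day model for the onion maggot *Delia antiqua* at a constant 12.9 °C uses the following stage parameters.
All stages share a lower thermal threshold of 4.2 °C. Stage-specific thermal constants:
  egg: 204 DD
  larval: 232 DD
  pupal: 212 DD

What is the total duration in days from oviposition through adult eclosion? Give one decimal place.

Daily accumulation at 12.9 °C = 12.9 − 4.2 = 8.7 DD/day.
Total K = 204 + 232 + 212 = 648 DD.
Total duration = 648 / 8.7 = 74.483 ≈ 74.5 days.

74.5 days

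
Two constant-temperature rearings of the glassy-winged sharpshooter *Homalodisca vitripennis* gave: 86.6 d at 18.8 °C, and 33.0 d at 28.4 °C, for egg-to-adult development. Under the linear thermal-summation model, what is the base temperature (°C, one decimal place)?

12.9 °C

Equal thermal constants: D₁(T₁ − T_b) = D₂(T₂ − T_b).
86.6·(18.8 − T_b) = 33.0·(28.4 − T_b)
T_b = (86.6·18.8 − 33.0·28.4) / (86.6 − 33.0) = 690.88 / 53.6 = 12.890 °C ≈ 12.9 °C.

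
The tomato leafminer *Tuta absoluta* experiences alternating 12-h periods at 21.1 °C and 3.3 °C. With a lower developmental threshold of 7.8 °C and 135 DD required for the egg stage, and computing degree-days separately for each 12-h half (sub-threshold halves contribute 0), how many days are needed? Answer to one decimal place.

Day half: max(0, 21.1 − 7.8) × 0.5 = 13.3 × 0.5 = 6.65 DD.
Night half: max(0, 3.3 − 7.8) × 0.5 = 0.0 × 0.5 = 0.00 DD.
Per 24 h: 6.65 DD/day.
Duration = 135 / 6.65 = 20.301 ≈ 20.3 days.

20.3 days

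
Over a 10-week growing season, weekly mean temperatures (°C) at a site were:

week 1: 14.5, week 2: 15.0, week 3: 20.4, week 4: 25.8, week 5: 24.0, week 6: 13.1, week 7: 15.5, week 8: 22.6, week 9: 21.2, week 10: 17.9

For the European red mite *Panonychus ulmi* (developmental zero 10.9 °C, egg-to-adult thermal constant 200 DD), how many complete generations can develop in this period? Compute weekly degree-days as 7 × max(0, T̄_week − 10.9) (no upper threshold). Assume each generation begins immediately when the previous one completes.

2 generations

Weekly DD (7 × max(0, T̄ − 10.9)): 25.2, 28.7, 66.5, 104.3, 91.7, 15.4, 32.2, 81.9, 72.1, 49.0.
Season total = 567.0 DD.
Complete generations = ⌊567.0 / 200⌋ = 2.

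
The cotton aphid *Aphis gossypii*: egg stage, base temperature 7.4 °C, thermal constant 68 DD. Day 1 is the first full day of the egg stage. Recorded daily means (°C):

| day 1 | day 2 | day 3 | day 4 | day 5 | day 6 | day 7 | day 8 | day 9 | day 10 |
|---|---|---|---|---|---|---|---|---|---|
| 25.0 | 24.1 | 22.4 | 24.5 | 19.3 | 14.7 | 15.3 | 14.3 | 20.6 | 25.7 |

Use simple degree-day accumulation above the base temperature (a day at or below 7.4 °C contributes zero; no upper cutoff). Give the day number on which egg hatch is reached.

day 5

Daily DD above 7.4 °C: 17.6, 16.7, 15.0, 17.1, 11.9, 7.3, 7.9, 6.9, 13.2, 18.3.
Cumulative: 17.6, 34.3, 49.3, 66.4, 78.3, 85.6, 93.5, 100.4, 113.6, 131.9.
The total first reaches 68 DD on day 5.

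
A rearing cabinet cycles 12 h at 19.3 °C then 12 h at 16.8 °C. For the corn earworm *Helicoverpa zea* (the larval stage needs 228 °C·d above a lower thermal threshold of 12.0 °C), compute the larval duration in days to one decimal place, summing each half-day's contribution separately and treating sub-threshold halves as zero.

37.7 days

Day half: max(0, 19.3 − 12.0) × 0.5 = 7.3 × 0.5 = 3.65 DD.
Night half: max(0, 16.8 − 12.0) × 0.5 = 4.8 × 0.5 = 2.40 DD.
Per 24 h: 6.05 DD/day.
Duration = 228 / 6.05 = 37.686 ≈ 37.7 days.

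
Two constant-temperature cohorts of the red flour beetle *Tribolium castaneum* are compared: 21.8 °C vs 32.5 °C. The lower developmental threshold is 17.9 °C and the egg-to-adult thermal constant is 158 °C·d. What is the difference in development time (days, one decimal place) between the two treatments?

29.7 days

At 21.8 °C: 158 / (21.8 − 17.9) = 158 / 3.9 = 40.513 d.
At 32.5 °C: 158 / (32.5 − 17.9) = 158 / 14.6 = 10.822 d.
Difference = |40.513 − 10.822| = 29.691 ≈ 29.7 days.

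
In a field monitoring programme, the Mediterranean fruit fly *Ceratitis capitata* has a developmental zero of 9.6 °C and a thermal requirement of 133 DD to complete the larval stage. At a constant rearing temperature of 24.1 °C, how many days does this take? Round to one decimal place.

Daily accumulation = 24.1 − 9.6 = 14.5 DD/day.
Duration = 133 / 14.5 = 9.172 ≈ 9.2 days.

9.2 days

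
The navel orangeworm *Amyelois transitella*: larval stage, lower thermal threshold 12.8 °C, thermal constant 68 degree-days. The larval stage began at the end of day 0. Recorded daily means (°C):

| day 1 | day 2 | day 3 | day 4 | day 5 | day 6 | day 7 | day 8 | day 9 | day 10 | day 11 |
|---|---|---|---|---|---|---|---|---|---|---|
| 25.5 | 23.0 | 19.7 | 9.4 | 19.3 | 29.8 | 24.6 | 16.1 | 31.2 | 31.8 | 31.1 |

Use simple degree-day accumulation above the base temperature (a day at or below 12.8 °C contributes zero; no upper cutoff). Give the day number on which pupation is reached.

Daily DD above 12.8 °C: 12.7, 10.2, 6.9, 0.0, 6.5, 17.0, 11.8, 3.3, 18.4, 19.0, 18.3.
Cumulative: 12.7, 22.9, 29.8, 29.8, 36.3, 53.3, 65.1, 68.4, 86.8, 105.8, 124.1.
The total first reaches 68 DD on day 8.

day 8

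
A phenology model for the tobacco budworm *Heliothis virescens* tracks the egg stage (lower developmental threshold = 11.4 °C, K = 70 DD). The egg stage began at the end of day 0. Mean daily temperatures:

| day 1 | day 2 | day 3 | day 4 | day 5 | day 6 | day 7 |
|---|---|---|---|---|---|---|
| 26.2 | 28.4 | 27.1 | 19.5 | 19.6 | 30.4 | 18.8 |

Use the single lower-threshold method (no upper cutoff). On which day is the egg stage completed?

Daily DD above 11.4 °C: 14.8, 17.0, 15.7, 8.1, 8.2, 19.0, 7.4.
Cumulative: 14.8, 31.8, 47.5, 55.6, 63.8, 82.8, 90.2.
The total first reaches 70 DD on day 6.

day 6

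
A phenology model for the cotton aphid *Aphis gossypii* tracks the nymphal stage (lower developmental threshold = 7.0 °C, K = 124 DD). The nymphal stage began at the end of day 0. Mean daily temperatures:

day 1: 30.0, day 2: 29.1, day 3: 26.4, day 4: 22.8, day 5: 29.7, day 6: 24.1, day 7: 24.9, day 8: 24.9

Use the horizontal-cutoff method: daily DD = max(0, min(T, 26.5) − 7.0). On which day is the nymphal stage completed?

Daily DD above 7.0 °C (capped at 19.5): 19.5, 19.5, 19.4, 15.8, 19.5, 17.1, 17.9, 17.9.
Cumulative: 19.5, 39.0, 58.4, 74.2, 93.7, 110.8, 128.7, 146.6.
The total first reaches 124 DD on day 7.

day 7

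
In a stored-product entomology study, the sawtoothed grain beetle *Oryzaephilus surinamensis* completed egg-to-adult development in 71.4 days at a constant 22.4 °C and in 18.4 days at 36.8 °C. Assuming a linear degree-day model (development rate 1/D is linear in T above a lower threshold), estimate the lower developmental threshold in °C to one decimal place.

17.4 °C

Linear rate model ⇒ the product D·(T − T_b) is constant across temperatures.
71.4·(22.4 − T_b) = 18.4·(36.8 − T_b)
T_b = (71.4·22.4 − 18.4·36.8) / (71.4 − 18.4) = 922.24 / 53.0 = 17.401 °C ≈ 17.4 °C.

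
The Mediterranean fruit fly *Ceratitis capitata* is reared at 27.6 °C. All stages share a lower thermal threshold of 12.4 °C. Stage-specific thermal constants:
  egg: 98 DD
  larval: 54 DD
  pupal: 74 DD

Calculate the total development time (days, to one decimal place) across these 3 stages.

Daily accumulation at 27.6 °C = 27.6 − 12.4 = 15.2 DD/day.
Total K = 98 + 54 + 74 = 226 DD.
Total duration = 226 / 15.2 = 14.868 ≈ 14.9 days.

14.9 days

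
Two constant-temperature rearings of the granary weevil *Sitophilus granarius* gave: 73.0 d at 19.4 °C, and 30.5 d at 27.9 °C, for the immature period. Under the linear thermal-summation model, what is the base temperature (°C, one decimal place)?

Equal thermal constants: D₁(T₁ − T_b) = D₂(T₂ − T_b).
73.0·(19.4 − T_b) = 30.5·(27.9 − T_b)
T_b = (73.0·19.4 − 30.5·27.9) / (73.0 − 30.5) = 565.25 / 42.5 = 13.300 °C ≈ 13.3 °C.

13.3 °C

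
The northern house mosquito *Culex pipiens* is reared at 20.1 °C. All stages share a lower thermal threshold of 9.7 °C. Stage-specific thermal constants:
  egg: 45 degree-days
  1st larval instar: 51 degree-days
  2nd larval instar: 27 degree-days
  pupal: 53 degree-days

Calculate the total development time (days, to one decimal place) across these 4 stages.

Daily accumulation at 20.1 °C = 20.1 − 9.7 = 10.4 DD/day.
Total K = 45 + 51 + 27 + 53 = 176 DD.
Total duration = 176 / 10.4 = 16.923 ≈ 16.9 days.

16.9 days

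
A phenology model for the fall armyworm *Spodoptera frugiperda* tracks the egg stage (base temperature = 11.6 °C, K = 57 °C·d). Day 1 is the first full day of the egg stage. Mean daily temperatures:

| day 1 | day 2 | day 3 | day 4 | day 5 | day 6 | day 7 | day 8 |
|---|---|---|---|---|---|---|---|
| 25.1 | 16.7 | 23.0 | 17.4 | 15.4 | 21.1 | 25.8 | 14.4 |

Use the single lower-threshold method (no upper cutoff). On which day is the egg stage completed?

Daily DD above 11.6 °C: 13.5, 5.1, 11.4, 5.8, 3.8, 9.5, 14.2, 2.8.
Cumulative: 13.5, 18.6, 30.0, 35.8, 39.6, 49.1, 63.3, 66.1.
The total first reaches 57 DD on day 7.

day 7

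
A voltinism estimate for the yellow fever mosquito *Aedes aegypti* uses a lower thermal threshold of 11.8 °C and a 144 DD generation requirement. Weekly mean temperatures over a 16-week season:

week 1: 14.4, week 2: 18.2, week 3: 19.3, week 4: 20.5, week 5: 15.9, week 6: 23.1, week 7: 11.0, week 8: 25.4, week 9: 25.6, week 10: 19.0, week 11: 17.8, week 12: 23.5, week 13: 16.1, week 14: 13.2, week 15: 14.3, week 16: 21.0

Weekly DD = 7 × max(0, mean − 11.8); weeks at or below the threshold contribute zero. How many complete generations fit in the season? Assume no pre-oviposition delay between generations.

5 generations

Weekly DD (7 × max(0, T̄ − 11.8)): 18.2, 44.8, 52.5, 60.9, 28.7, 79.1, 0.0, 95.2, 96.6, 50.4, 42.0, 81.9, 30.1, 9.8, 17.5, 64.4.
Season total = 772.1 DD.
Complete generations = ⌊772.1 / 144⌋ = 5.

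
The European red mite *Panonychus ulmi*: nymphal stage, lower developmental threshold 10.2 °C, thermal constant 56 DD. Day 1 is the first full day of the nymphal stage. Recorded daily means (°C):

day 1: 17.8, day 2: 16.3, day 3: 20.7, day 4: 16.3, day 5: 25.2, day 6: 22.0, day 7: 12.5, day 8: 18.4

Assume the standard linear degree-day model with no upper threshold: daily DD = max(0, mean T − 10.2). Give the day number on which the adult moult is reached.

Daily DD above 10.2 °C: 7.6, 6.1, 10.5, 6.1, 15.0, 11.8, 2.3, 8.2.
Cumulative: 7.6, 13.7, 24.2, 30.3, 45.3, 57.1, 59.4, 67.6.
The total first reaches 56 DD on day 6.

day 6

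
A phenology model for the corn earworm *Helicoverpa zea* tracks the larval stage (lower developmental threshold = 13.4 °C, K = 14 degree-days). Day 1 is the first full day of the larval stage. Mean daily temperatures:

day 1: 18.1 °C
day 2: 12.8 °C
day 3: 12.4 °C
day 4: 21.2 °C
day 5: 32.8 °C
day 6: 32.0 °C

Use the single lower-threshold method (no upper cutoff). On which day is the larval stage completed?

day 5

Daily DD above 13.4 °C: 4.7, 0.0, 0.0, 7.8, 19.4, 18.6.
Cumulative: 4.7, 4.7, 4.7, 12.5, 31.9, 50.5.
The total first reaches 14 DD on day 5.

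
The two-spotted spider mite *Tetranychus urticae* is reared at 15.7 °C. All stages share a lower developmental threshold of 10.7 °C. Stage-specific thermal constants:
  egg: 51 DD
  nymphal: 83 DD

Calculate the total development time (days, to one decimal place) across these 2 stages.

Daily accumulation at 15.7 °C = 15.7 − 10.7 = 5.0 DD/day.
Total K = 51 + 83 = 134 DD.
Total duration = 134 / 5.0 = 26.800 ≈ 26.8 days.

26.8 days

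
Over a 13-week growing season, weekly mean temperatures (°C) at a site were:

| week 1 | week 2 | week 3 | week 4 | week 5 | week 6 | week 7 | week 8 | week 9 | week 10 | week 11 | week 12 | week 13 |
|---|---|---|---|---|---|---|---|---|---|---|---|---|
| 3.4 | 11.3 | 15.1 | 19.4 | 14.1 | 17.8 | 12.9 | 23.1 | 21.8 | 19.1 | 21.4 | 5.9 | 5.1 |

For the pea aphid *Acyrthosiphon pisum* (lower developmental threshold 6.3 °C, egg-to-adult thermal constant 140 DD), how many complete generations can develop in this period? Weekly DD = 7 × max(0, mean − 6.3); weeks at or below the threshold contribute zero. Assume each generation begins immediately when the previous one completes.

Weekly DD (7 × max(0, T̄ − 6.3)): 0.0, 35.0, 61.6, 91.7, 54.6, 80.5, 46.2, 117.6, 108.5, 89.6, 105.7, 0.0, 0.0.
Season total = 791.0 DD.
Complete generations = ⌊791.0 / 140⌋ = 5.

5 generations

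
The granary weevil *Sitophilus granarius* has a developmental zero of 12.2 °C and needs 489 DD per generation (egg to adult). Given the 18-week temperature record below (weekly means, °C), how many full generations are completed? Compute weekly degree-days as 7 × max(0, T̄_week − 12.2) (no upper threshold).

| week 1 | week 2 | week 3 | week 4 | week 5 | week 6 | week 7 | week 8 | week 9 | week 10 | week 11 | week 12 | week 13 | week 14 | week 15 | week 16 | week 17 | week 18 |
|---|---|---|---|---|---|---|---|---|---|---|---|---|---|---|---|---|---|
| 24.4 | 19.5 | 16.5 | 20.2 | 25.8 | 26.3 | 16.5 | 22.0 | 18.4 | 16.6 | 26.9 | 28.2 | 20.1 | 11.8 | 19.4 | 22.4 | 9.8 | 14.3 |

Weekly DD (7 × max(0, T̄ − 12.2)): 85.4, 51.1, 30.1, 56.0, 95.2, 98.7, 30.1, 68.6, 43.4, 30.8, 102.9, 112.0, 55.3, 0.0, 50.4, 71.4, 0.0, 14.7.
Season total = 996.1 DD.
Complete generations = ⌊996.1 / 489⌋ = 2.

2 generations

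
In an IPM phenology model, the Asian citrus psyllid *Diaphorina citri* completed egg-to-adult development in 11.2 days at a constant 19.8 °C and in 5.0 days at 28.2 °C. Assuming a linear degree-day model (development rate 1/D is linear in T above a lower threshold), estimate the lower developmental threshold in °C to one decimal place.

13.0 °C

Linear rate model ⇒ the product D·(T − T_b) is constant across temperatures.
11.2·(19.8 − T_b) = 5.0·(28.2 − T_b)
T_b = (11.2·19.8 − 5.0·28.2) / (11.2 − 5.0) = 80.76 / 6.2 = 13.026 °C ≈ 13.0 °C.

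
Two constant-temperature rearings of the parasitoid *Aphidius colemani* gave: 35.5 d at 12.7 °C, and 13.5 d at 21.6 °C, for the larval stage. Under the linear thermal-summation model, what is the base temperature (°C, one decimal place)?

Linear rate model ⇒ the product D·(T − T_b) is constant across temperatures.
35.5·(12.7 − T_b) = 13.5·(21.6 − T_b)
T_b = (35.5·12.7 − 13.5·21.6) / (35.5 − 13.5) = 159.25 / 22.0 = 7.239 °C ≈ 7.2 °C.

7.2 °C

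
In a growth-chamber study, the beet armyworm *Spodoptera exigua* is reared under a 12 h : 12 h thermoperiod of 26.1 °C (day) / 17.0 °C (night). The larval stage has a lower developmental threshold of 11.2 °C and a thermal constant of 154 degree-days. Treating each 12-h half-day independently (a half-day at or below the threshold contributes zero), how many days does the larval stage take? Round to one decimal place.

14.9 days

Day half: max(0, 26.1 − 11.2) × 0.5 = 14.9 × 0.5 = 7.45 DD.
Night half: max(0, 17.0 − 11.2) × 0.5 = 5.8 × 0.5 = 2.90 DD.
Per 24 h: 10.35 DD/day.
Duration = 154 / 10.35 = 14.879 ≈ 14.9 days.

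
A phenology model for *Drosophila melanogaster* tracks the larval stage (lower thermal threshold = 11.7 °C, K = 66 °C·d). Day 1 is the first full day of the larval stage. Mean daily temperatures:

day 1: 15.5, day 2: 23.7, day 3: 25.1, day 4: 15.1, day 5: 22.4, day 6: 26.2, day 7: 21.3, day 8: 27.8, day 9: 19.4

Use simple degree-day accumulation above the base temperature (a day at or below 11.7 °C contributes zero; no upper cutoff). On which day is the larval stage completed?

Daily DD above 11.7 °C: 3.8, 12.0, 13.4, 3.4, 10.7, 14.5, 9.6, 16.1, 7.7.
Cumulative: 3.8, 15.8, 29.2, 32.6, 43.3, 57.8, 67.4, 83.5, 91.2.
The total first reaches 66 DD on day 7.

day 7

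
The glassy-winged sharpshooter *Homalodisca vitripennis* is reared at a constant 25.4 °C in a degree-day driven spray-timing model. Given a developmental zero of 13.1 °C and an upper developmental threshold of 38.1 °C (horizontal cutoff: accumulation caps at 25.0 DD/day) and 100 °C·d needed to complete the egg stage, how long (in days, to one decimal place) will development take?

8.1 days

Daily accumulation = 25.4 − 13.1 = 12.3 DD/day.
Duration = 100 / 12.3 = 8.130 ≈ 8.1 days.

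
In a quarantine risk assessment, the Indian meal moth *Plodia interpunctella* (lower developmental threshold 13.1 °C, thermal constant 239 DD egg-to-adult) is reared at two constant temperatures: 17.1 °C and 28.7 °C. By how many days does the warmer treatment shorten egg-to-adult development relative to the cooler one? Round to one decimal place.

44.4 days

At 17.1 °C: 239 / (17.1 − 13.1) = 239 / 4.0 = 59.750 d.
At 28.7 °C: 239 / (28.7 − 13.1) = 239 / 15.6 = 15.321 d.
Difference = |59.750 − 15.321| = 44.429 ≈ 44.4 days.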